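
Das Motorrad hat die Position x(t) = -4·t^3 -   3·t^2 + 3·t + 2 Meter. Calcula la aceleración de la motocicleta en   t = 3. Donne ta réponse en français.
Pour résoudre ceci, nous devons prendre 2 dérivées de notre équation de la position x(t) = -4·t^3 - 3·t^2 + 3·t + 2. En prenant d/dt de x(t), nous trouvons v(t) = -12·t^2 - 6·t + 3. En prenant d/dt de v(t), nous trouvons a(t) = -24·t - 6. De l'équation de l'accélération a(t) = -24·t - 6, nous substituons t = 3 pour obtenir a = -78.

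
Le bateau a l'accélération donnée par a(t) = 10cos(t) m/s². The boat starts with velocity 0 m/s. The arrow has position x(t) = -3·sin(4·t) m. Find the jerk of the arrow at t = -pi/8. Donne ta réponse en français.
En partant de la position x(t) = -3·sin(4·t), nous prenons 3 dérivées. La dérivée de la position donne la vitesse: v(t) = -12·cos(4·t). En prenant d/dt de v(t), nous trouvons a(t) = 48·sin(4·t). En prenant d/dt de a(t), nous trouvons j(t) = 192·cos(4·t). En utilisant j(t) = 192·cos(4·t) et en substituant t = -pi/8, nous trouvons j = 0.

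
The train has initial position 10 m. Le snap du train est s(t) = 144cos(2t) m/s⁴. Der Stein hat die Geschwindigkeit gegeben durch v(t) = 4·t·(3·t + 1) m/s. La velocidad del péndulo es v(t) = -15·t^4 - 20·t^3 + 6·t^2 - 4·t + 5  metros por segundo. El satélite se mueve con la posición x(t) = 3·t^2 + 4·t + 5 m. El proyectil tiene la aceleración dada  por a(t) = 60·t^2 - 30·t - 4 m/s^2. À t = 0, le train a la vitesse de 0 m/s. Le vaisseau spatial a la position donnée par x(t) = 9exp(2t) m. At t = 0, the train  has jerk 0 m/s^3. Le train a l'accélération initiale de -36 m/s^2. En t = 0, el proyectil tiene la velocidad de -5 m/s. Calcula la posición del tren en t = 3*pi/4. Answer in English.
Starting from snap s(t) = 144·cos(2·t), we take 4 integrals. The antiderivative of snap is jerk. Using j(0) = 0, we get j(t) = 72·sin(2·t). Finding the integral of j(t) and using a(0) = -36: a(t) = -36·cos(2·t). The antiderivative of acceleration is velocity. Using v(0) = 0, we get v(t) = -18·sin(2·t). Integrating velocity and using the initial condition x(0) = 10, we get x(t) = 9·cos(2·t) + 1. From the given position equation x(t) = 9·cos(2·t) + 1, we substitute t = 3*pi/4 to get x = 1.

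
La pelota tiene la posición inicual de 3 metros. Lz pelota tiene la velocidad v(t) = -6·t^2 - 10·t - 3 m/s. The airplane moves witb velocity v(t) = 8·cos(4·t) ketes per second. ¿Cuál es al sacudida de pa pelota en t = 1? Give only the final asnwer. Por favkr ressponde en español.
En t = 1, j = -12.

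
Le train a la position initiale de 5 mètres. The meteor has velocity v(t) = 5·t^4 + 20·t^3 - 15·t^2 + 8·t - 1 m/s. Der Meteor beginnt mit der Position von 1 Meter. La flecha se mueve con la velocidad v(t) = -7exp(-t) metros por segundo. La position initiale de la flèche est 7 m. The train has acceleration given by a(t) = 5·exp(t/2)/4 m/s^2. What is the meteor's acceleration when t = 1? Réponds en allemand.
Um dies zu lösen, müssen wir 1 Ableitung unserer Gleichung für die Geschwindigkeit v(t) = 5·t^4 + 20·t^3 - 15·t^2 + 8·t - 1 nehmen. Durch Ableiten von der Geschwindigkeit erhalten wir die Beschleunigung: a(t) = 20·t^3 + 60·t^2 - 30·t + 8. Aus der Gleichung für die Beschleunigung a(t) = 20·t^3 + 60·t^2 - 30·t + 8, setzen wir t = 1 ein und erhalten a = 58.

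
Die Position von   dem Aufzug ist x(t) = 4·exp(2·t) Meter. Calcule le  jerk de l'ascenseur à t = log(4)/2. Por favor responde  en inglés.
We must differentiate our position equation x(t) = 4·exp(2·t) 3 times. Differentiating position, we get velocity: v(t) = 8·exp(2·t). Differentiating velocity, we get acceleration: a(t) = 16·exp(2·t). The derivative of acceleration gives jerk: j(t) = 32·exp(2·t). From the given jerk equation j(t) = 32·exp(2·t), we substitute t = log(4)/2 to get j = 128.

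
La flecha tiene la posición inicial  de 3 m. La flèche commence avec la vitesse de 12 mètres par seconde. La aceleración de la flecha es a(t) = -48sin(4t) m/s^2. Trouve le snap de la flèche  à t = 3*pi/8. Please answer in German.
Um dies zu lösen, müssen wir 2 Ableitungen unserer Gleichung für die Beschleunigung a(t) = -48·sin(4·t) nehmen. Die Ableitung von der Beschleunigung ergibt den Ruck: j(t) = -192·cos(4·t). Die Ableitung von dem Ruck ergibt den Snap: s(t) = 768·sin(4·t). Mit s(t) = 768·sin(4·t) und Einsetzen von t = 3*pi/8, finden wir s = -768.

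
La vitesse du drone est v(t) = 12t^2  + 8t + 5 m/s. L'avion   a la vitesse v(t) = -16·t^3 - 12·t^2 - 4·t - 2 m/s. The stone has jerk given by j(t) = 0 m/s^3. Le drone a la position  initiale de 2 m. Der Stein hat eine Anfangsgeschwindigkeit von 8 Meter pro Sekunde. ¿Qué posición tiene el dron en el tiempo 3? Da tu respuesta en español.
Para resolver esto, necesitamos tomar 1 antiderivada de nuestra ecuación de la velocidad v(t) = 12·t^2 + 8·t + 5. Tomando ∫v(t)dt y aplicando x(0) = 2, encontramos x(t) = 4·t^3 + 4·t^2 + 5·t + 2. De la ecuación de la posición x(t) = 4·t^3 + 4·t^2 + 5·t + 2, sustituimos t = 3 para obtener x = 161.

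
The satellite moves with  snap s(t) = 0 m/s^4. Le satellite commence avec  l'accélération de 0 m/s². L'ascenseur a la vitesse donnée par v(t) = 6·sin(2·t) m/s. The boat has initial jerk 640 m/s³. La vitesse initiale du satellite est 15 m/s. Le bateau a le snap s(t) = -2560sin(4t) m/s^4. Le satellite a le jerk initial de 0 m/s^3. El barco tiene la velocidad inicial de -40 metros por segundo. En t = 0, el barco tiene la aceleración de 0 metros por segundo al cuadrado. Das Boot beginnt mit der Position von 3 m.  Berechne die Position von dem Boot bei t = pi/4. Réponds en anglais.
To find the answer, we compute 4 antiderivatives of s(t) = -2560·sin(4·t). Finding the integral of s(t) and using j(0) = 640: j(t) = 640·cos(4·t). Taking ∫j(t)dt and applying a(0) = 0, we find a(t) = 160·sin(4·t). Integrating acceleration and using the initial condition v(0) = -40, we get v(t) = -40·cos(4·t). Integrating velocity and using the initial condition x(0) = 3, we get x(t) = 3 - 10·sin(4·t). We have position x(t) = 3 - 10·sin(4·t). Substituting t = pi/4: x(pi/4) = 3.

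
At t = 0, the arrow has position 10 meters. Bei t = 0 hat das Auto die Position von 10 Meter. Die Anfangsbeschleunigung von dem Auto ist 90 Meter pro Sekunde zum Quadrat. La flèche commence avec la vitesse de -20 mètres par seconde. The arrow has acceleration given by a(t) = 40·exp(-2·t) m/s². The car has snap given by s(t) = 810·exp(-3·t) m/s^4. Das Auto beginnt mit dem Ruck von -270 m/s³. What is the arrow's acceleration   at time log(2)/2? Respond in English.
From the given acceleration equation a(t) = 40·exp(-2·t), we substitute t = log(2)/2 to get a = 20.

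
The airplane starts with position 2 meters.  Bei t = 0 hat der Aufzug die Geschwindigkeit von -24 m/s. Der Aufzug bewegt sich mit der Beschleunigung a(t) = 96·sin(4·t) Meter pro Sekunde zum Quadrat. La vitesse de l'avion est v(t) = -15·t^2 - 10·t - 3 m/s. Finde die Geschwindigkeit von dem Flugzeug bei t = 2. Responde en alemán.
Aus der Gleichung für die Geschwindigkeit v(t) = -15·t^2 - 10·t - 3, setzen wir t = 2 ein und erhalten v = -83.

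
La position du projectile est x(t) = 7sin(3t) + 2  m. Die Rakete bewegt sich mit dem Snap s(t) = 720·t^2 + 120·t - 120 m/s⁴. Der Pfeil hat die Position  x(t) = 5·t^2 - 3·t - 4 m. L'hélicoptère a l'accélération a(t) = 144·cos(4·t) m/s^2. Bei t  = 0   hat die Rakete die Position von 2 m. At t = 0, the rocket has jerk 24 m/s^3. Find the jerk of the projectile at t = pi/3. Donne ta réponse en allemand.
Um dies zu lösen, müssen wir 3 Ableitungen unserer Gleichung für die Position x(t) = 7·sin(3·t) + 2 nehmen. Durch Ableiten von der Position erhalten wir die Geschwindigkeit: v(t) = 21·cos(3·t). Durch Ableiten von der Geschwindigkeit erhalten wir die Beschleunigung: a(t) = -63·sin(3·t). Die Ableitung von der Beschleunigung ergibt den Ruck: j(t) = -189·cos(3·t). Aus der Gleichung für den Ruck j(t) = -189·cos(3·t), setzen wir t = pi/3 ein und erhalten j = 189.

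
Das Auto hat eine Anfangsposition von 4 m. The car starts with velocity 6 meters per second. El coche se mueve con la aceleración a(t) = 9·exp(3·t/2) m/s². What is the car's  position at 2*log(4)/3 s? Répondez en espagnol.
Debemos encontrar la antiderivada de nuestra ecuación de la aceleración a(t) = 9·exp(3·t/2) 2 veces. Integrando la aceleración y usando la condición inicial v(0) = 6, obtenemos v(t) = 6·exp(3·t/2). Tomando ∫v(t)dt y aplicando x(0) = 4, encontramos x(t) = 4·exp(3·t/2). Tenemos la posición x(t) = 4·exp(3·t/2). Sustituyendo t = 2*log(4)/3: x(2*log(4)/3) = 16.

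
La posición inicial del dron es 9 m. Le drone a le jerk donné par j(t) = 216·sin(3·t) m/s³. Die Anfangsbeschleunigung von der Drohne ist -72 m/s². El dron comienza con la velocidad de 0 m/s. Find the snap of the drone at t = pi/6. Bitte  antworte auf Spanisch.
Debemos derivar nuestra ecuación de la sacudida j(t) = 216·sin(3·t) 1 vez. Derivando la sacudida, obtenemos el snap: s(t) = 648·cos(3·t). Usando s(t) = 648·cos(3·t) y sustituyendo t = pi/6, encontramos s = 0.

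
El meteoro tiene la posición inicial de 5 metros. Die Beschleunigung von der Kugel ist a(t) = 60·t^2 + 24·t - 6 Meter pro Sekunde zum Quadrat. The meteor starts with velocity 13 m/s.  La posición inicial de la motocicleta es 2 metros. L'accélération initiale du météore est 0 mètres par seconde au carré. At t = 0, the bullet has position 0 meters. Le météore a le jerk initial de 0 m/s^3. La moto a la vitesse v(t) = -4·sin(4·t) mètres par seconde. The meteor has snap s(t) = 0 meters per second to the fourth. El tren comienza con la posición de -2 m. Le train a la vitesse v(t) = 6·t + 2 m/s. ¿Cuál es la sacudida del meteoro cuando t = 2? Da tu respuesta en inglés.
To find the answer, we compute 1 antiderivative of s(t) = 0. The integral of snap is jerk. Using j(0) = 0, we get j(t) = 0. We have jerk j(t) = 0. Substituting t = 2: j(2) = 0.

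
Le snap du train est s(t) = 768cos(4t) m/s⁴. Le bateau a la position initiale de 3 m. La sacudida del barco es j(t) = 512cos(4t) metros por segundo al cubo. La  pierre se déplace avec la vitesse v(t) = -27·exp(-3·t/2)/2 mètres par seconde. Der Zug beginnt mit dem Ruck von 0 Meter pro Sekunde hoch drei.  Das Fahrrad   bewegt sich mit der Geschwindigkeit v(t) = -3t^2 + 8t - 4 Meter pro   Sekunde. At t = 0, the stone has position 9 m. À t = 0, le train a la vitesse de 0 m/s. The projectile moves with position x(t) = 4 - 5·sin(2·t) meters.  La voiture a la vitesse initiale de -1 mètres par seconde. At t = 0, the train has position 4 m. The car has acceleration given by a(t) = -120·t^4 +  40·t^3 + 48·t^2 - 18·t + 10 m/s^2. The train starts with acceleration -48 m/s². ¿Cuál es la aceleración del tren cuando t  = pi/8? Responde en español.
Para resolver esto, necesitamos tomar 2 antiderivadas de nuestra ecuación del snap s(t) = 768·cos(4·t). Tomando ∫s(t)dt y aplicando j(0) = 0, encontramos j(t) = 192·sin(4·t). Tomando ∫j(t)dt y aplicando a(0) = -48, encontramos a(t) = -48·cos(4·t). Tenemos la aceleración a(t) = -48·cos(4·t). Sustituyendo t = pi/8: a(pi/8) = 0.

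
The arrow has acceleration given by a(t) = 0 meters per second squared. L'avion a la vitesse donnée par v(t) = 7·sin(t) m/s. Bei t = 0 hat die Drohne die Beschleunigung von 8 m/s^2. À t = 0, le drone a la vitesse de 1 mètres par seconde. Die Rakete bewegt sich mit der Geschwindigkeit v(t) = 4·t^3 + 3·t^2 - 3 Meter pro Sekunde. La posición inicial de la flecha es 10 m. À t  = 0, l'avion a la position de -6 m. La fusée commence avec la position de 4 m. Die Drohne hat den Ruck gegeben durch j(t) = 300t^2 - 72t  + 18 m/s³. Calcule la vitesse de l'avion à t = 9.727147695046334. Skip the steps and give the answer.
La vitesse à t = 9.727147695046334 est v = -2.08448287879677.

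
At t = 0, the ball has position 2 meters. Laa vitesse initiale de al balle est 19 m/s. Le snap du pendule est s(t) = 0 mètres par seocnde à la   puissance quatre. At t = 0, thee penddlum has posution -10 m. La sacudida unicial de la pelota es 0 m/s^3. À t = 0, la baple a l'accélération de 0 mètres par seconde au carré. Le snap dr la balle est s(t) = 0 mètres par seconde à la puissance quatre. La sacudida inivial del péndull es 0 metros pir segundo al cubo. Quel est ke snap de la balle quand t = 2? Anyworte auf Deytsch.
Mit s(t) = 0 und Einsetzen von t = 2, finden wir s = 0.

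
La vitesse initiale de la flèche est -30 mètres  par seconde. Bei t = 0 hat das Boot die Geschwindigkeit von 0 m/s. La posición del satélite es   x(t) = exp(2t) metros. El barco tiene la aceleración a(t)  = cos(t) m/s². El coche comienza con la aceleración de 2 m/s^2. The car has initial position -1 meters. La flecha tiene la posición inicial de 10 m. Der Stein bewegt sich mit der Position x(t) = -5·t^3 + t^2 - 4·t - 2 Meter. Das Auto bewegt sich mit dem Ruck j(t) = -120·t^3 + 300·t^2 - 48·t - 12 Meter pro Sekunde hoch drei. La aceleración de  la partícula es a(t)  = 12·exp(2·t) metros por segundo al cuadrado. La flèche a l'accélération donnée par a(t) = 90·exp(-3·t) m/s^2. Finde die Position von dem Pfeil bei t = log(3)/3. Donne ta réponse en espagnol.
Partiendo de la aceleración a(t) = 90·exp(-3·t), tomamos 2 antiderivadas. La integral de la aceleración, con v(0) = -30, da la velocidad: v(t) = -30·exp(-3·t). Tomando ∫v(t)dt y aplicando x(0) = 10, encontramos x(t) = 10·exp(-3·t). Usando x(t) = 10·exp(-3·t) y sustituyendo t = log(3)/3, encontramos x = 10/3.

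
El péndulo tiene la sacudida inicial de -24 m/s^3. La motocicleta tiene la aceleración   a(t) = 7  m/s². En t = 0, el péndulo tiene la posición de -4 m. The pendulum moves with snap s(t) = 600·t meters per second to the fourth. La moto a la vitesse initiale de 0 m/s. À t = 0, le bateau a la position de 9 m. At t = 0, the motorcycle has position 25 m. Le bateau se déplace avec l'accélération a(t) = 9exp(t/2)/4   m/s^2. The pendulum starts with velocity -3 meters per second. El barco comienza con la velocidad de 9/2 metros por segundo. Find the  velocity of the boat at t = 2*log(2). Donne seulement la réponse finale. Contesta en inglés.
The velocity at t = 2*log(2) is v = 9.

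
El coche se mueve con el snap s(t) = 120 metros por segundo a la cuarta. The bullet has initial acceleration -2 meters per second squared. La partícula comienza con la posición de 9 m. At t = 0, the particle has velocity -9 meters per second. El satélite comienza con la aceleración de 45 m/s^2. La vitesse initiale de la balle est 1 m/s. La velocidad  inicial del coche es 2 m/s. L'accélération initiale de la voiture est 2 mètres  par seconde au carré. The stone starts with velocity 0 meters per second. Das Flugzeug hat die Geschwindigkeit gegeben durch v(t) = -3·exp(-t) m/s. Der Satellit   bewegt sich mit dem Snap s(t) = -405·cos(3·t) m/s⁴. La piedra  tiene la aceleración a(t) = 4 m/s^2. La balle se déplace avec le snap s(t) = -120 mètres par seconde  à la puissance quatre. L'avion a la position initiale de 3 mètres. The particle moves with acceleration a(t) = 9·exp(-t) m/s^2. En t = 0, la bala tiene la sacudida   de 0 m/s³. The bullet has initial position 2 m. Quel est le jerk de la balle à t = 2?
Nous devons intégrer notre équation du snap s(t) = -120 1 fois. La primitive du snap, avec j(0) = 0, donne le jerk: j(t) = -120·t. Nous avons le jerk j(t) = -120·t. En substituant t = 2: j(2) = -240.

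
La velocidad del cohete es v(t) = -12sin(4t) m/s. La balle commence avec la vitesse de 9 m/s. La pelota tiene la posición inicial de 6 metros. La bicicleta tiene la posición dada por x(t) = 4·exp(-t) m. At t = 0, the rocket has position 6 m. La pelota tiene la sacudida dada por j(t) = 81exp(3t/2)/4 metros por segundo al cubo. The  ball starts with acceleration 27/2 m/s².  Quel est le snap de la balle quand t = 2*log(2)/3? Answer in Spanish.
Debemos derivar nuestra ecuación de la sacudida j(t) = 81·exp(3·t/2)/4 1 vez. Tomando d/dt de j(t), encontramos s(t) = 243·exp(3·t/2)/8. Tenemos el snap s(t) = 243·exp(3·t/2)/8. Sustituyendo t = 2*log(2)/3: s(2*log(2)/3) = 243/4.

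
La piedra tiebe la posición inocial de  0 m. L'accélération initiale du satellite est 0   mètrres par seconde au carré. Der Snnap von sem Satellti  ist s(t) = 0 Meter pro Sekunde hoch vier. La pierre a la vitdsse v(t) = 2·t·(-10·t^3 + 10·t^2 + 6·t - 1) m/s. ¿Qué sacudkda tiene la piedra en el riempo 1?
Debemos derivar nuestra ecuación de la velocidad v(t) = 2·t·(-10·t^3 + 10·t^2 + 6·t - 1) 2 veces. Derivando la velocidad, obtenemos la aceleración: a(t) = -20·t^3 + 20·t^2 + 2·t·(-30·t^2 + 20·t + 6) + 12·t - 2. Derivando la aceleración, obtenemos la sacudida: j(t) = -120·t^2 + 2·t·(20 - 60·t) + 80·t + 24. Tenemos la sacudida j(t) = -120·t^2 + 2·t·(20 - 60·t) + 80·t + 24. Sustituyendo t = 1: j(1) = -96.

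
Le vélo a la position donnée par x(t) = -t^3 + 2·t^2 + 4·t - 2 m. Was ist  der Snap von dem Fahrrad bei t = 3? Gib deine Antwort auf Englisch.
To solve this, we need to take 4 derivatives of our position equation x(t) = -t^3 + 2·t^2 + 4·t - 2. Differentiating position, we get velocity: v(t) = -3·t^2 + 4·t + 4. The derivative of velocity gives acceleration: a(t) = 4 - 6·t. Differentiating acceleration, we get jerk: j(t) = -6. The derivative of jerk gives snap: s(t) = 0. From the given snap equation s(t) = 0, we substitute t = 3 to get s = 0.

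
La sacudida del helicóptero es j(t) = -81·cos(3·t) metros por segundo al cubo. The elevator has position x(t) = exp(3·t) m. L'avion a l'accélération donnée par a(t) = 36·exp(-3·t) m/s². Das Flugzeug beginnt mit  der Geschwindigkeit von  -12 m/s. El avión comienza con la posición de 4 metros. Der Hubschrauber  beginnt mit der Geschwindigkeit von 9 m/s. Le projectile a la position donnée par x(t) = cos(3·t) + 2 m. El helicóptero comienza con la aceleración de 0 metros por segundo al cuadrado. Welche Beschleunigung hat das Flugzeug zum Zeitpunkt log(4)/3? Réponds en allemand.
Aus der Gleichung für die Beschleunigung a(t) = 36·exp(-3·t), setzen wir t = log(4)/3 ein und erhalten a = 9.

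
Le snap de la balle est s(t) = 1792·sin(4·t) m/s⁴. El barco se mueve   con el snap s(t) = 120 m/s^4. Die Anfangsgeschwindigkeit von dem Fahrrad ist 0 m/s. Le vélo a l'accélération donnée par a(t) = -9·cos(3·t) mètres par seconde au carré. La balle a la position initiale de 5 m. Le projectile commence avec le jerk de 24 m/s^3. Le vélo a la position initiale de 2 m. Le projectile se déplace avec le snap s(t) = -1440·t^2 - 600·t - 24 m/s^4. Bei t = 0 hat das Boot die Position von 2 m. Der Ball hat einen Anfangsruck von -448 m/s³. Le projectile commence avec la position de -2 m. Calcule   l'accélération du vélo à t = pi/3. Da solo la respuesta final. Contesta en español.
La respuesta es 9.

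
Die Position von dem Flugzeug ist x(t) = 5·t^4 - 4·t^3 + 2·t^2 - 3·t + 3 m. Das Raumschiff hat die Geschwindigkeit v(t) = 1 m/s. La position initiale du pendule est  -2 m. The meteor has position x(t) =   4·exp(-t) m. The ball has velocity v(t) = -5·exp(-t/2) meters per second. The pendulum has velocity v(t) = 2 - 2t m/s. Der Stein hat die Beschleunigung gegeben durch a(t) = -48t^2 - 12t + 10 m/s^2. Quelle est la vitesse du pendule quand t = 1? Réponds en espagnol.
Tenemos la velocidad v(t) = 2 - 2·t. Sustituyendo t = 1: v(1) = 0.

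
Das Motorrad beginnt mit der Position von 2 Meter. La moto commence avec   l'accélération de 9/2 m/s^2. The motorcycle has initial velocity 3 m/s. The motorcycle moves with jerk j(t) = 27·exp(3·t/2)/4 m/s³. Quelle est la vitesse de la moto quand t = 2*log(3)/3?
Nous devons intégrer notre équation du jerk j(t) = 27·exp(3·t/2)/4 2 fois. En intégrant le jerk et en utilisant la condition initiale a(0) = 9/2, nous obtenons a(t) = 9·exp(3·t/2)/2. En prenant ∫a(t)dt et en appliquant v(0) = 3, nous trouvons v(t) = 3·exp(3·t/2). De l'équation de la vitesse v(t) = 3·exp(3·t/2), nous substituons t = 2*log(3)/3 pour obtenir v = 9.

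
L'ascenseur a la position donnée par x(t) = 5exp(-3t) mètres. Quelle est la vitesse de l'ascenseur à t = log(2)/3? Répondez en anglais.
We must differentiate our position equation x(t) = 5·exp(-3·t) 1 time. The derivative of position gives velocity: v(t) = -15·exp(-3·t). Using v(t) = -15·exp(-3·t) and substituting t = log(2)/3, we find v = -15/2.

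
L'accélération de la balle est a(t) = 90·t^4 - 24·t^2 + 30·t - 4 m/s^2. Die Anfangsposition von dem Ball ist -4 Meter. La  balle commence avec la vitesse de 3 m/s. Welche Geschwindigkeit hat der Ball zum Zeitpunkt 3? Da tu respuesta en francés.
Pour résoudre ceci, nous devons prendre 1 intégrale de notre équation de l'accélération a(t) = 90·t^4 - 24·t^2 + 30·t - 4. La primitive de l'accélération est la vitesse. En utilisant v(0) = 3, nous obtenons v(t) = 18·t^5 - 8·t^3 + 15·t^2 - 4·t + 3. Nous avons la vitesse v(t) = 18·t^5 - 8·t^3 + 15·t^2 - 4·t + 3. En substituant t = 3: v(3) = 4284.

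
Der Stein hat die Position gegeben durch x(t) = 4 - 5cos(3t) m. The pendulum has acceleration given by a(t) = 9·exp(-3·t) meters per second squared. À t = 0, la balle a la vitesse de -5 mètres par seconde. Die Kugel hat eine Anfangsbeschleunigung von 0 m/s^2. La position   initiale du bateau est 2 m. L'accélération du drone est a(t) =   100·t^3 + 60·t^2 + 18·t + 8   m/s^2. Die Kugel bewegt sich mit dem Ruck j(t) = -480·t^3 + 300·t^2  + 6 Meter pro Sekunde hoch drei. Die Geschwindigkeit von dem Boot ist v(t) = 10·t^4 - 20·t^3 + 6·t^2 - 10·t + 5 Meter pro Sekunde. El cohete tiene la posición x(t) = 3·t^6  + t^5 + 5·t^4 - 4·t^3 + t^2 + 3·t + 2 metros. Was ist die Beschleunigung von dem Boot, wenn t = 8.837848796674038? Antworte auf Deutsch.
Um dies zu lösen, müssen wir 1 Ableitung unserer Gleichung für die Geschwindigkeit v(t) = 10·t^4 - 20·t^3 + 6·t^2 - 10·t + 5 nehmen. Durch Ableiten von der Geschwindigkeit erhalten wir die Beschleunigung: a(t) = 40·t^3 - 60·t^2 + 12·t - 10. Aus der Gleichung für die Beschleunigung a(t) = 40·t^3 - 60·t^2 + 12·t - 10, setzen wir t = 8.837848796674038 ein und erhalten a = 23021.7161240724.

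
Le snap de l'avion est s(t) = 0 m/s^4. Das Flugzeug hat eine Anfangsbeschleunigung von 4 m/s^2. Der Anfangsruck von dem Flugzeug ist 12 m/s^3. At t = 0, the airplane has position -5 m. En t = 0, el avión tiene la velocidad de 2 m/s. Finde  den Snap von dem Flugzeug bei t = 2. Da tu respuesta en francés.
Nous avons le snap s(t) = 0. En substituant t = 2: s(2) = 0.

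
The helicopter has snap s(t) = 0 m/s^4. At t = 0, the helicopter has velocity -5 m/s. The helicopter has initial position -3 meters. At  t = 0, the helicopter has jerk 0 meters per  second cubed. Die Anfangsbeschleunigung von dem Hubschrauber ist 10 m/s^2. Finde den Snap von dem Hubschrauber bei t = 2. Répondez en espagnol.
Usando s(t) = 0 y sustituyendo t = 2, encontramos s = 0.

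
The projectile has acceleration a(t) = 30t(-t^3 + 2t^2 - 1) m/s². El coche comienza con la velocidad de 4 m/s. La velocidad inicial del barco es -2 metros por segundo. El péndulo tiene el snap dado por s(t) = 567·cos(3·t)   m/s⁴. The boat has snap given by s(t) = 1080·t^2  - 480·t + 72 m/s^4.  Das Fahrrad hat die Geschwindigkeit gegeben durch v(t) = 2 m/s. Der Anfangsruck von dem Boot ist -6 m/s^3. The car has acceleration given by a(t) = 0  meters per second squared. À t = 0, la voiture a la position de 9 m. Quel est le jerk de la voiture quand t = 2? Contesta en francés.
En partant de l'accélération a(t) = 0, nous prenons 1 dérivée. En prenant d/dt de a(t), nous trouvons j(t) = 0. De l'équation du jerk j(t) = 0, nous substituons t = 2 pour obtenir j = 0.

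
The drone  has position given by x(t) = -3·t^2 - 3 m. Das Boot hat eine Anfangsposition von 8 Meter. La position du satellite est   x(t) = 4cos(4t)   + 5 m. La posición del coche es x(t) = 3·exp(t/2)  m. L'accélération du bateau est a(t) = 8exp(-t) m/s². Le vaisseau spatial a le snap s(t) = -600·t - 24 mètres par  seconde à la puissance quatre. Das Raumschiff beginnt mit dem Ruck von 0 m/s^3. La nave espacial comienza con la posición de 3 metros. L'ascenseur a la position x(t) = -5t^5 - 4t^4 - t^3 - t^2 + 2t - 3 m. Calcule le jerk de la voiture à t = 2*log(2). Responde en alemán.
Wir müssen unsere Gleichung für die Position x(t) = 3·exp(t/2) 3-mal ableiten. Mit d/dt von x(t) finden wir v(t) = 3·exp(t/2)/2. Durch Ableiten von der Geschwindigkeit erhalten wir die Beschleunigung: a(t) = 3·exp(t/2)/4. Mit d/dt von a(t) finden wir j(t) = 3·exp(t/2)/8. Aus der Gleichung für den Ruck j(t) = 3·exp(t/2)/8, setzen wir t = 2*log(2) ein und erhalten j = 3/4.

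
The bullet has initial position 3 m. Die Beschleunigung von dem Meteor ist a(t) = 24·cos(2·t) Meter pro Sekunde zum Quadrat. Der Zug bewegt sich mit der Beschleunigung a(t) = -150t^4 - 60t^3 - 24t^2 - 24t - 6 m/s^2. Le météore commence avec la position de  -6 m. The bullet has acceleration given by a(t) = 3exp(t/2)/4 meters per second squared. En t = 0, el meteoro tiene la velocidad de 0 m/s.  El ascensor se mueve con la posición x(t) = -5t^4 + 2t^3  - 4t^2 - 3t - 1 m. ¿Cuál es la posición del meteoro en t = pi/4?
Debemos encontrar la antiderivada de nuestra ecuación de la aceleración a(t) = 24·cos(2·t) 2 veces. Tomando ∫a(t)dt y aplicando v(0) = 0, encontramos v(t) = 12·sin(2·t). Integrando la velocidad y usando la condición inicial x(0) = -6, obtenemos x(t) = -6·cos(2·t). Usando x(t) = -6·cos(2·t) y sustituyendo t = pi/4, encontramos x = 0.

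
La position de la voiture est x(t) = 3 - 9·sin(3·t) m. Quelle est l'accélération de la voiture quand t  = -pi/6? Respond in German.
Wir müssen unsere Gleichung für die Position x(t) = 3 - 9·sin(3·t) 2-mal ableiten. Die Ableitung von der Position ergibt die Geschwindigkeit: v(t) = -27·cos(3·t). Mit d/dt von v(t) finden wir a(t) = 81·sin(3·t). Aus der Gleichung für die Beschleunigung a(t) = 81·sin(3·t), setzen wir t = -pi/6 ein und erhalten a = -81.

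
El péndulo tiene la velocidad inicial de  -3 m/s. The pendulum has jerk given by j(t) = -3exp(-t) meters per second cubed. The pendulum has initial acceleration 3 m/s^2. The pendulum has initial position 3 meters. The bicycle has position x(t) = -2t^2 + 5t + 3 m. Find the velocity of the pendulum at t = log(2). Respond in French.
Pour résoudre ceci, nous devons prendre 2 intégrales de notre équation du jerk j(t) = -3·exp(-t). En intégrant le jerk et en utilisant la condition initiale a(0) = 3, nous obtenons a(t) = 3·exp(-t). En prenant ∫a(t)dt et en appliquant v(0) = -3, nous trouvons v(t) = -3·exp(-t). De l'équation de la vitesse v(t) = -3·exp(-t), nous substituons t = log(2) pour obtenir v = -3/2.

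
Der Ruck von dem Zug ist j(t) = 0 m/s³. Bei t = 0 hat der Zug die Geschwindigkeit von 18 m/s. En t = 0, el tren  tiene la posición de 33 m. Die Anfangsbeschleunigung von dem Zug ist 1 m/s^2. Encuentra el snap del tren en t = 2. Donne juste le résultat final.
En t = 2, s = 0.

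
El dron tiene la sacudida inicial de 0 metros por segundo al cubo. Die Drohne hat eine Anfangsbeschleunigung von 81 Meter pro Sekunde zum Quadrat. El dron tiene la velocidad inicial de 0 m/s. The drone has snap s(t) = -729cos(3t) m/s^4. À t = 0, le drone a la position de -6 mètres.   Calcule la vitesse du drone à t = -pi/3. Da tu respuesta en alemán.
Wir müssen unsere Gleichung für den Snap s(t) = -729·cos(3·t) 3-mal integrieren. Die Stammfunktion von dem Snap ist der Ruck. Mit j(0) = 0 erhalten wir j(t) = -243·sin(3·t). Die Stammfunktion von dem Ruck, mit a(0) = 81, ergibt die Beschleunigung: a(t) = 81·cos(3·t). Mit ∫a(t)dt und Anwendung von v(0) = 0, finden wir v(t) = 27·sin(3·t). Mit v(t) = 27·sin(3·t) und Einsetzen von t = -pi/3, finden wir v = 0.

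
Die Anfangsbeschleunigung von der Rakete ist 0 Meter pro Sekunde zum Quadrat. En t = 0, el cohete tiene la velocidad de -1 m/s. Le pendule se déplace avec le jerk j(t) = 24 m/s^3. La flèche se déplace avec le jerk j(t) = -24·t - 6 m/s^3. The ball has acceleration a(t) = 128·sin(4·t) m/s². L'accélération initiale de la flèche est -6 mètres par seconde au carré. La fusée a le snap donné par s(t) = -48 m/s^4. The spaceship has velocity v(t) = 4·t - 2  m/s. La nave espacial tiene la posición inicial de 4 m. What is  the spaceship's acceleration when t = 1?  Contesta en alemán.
Wir müssen unsere Gleichung für die Geschwindigkeit v(t) = 4·t - 2 1-mal ableiten. Durch Ableiten von der Geschwindigkeit erhalten wir die Beschleunigung: a(t) = 4. Mit a(t) = 4 und Einsetzen von t = 1, finden wir a = 4.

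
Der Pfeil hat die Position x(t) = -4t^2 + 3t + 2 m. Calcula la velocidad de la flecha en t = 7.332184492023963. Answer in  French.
Nous devons dériver notre équation de la position x(t) = -4·t^2 + 3·t + 2 1 fois. En dérivant la position, nous obtenons la vitesse: v(t) = 3 - 8·t. De l'équation de la vitesse v(t) = 3 - 8·t, nous substituons t = 7.332184492023963 pour obtenir v = -55.6574759361917.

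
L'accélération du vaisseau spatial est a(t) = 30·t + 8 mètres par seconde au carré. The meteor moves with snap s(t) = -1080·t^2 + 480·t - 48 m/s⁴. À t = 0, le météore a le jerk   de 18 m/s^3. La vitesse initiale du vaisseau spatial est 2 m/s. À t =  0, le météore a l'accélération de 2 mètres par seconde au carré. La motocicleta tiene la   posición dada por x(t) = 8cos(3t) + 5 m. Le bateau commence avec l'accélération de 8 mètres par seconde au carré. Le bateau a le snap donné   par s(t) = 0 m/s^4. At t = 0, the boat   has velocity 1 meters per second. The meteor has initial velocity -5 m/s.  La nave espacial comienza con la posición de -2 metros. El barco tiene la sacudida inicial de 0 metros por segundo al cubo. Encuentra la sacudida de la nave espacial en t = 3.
Partiendo de la aceleración a(t) = 30·t + 8, tomamos 1 derivada. Derivando la aceleración, obtenemos la sacudida: j(t) = 30. Usando j(t) = 30 y sustituyendo t = 3, encontramos j = 30.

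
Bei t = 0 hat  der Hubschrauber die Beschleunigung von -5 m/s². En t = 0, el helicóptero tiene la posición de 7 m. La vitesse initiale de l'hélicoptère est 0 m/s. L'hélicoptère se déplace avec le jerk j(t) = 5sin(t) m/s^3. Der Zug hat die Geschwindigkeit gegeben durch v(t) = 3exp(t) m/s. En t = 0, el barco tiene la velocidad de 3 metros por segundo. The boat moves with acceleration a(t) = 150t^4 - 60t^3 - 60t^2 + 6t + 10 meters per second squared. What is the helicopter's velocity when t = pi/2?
To find the answer, we compute 2 antiderivatives of j(t) = 5·sin(t). Finding the antiderivative of j(t) and using a(0) = -5: a(t) = -5·cos(t). Taking ∫a(t)dt and applying v(0) = 0, we find v(t) = -5·sin(t). Using v(t) = -5·sin(t) and substituting t = pi/2, we find v = -5.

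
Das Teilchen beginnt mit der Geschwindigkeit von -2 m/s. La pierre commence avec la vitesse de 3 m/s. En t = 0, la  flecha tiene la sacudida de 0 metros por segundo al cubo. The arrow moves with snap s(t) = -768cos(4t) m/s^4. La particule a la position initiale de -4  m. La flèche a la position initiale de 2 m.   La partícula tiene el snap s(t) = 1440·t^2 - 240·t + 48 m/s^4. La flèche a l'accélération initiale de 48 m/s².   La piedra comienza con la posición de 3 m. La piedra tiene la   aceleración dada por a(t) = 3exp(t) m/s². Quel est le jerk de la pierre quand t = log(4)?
Pour résoudre ceci, nous devons prendre 1 dérivée de notre équation de l'accélération a(t) = 3·exp(t). La dérivée de l'accélération donne le jerk: j(t) = 3·exp(t). De l'équation du jerk j(t) = 3·exp(t), nous substituons t = log(4) pour obtenir j = 12.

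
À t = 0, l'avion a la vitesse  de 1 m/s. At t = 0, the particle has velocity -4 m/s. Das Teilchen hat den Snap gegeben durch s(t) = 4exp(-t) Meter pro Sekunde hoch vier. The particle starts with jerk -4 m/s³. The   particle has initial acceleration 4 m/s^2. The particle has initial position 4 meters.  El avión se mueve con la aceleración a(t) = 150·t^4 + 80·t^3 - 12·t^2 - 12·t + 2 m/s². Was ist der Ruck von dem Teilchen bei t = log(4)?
Wir müssen unsere Gleichung für den Snap s(t) = 4·exp(-t) 1-mal integrieren. Durch Integration von dem Snap und Verwendung der Anfangsbedingung j(0) = -4, erhalten wir j(t) = -4·exp(-t). Aus der Gleichung für den Ruck j(t) = -4·exp(-t), setzen wir t = log(4) ein und erhalten j = -1.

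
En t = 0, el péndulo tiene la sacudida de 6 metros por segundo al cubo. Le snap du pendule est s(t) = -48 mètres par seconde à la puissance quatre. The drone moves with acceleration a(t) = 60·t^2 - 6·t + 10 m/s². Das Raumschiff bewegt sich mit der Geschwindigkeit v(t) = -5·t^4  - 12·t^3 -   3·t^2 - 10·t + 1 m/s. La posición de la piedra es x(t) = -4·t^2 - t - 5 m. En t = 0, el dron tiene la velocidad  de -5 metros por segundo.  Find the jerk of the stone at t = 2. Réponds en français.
Pour résoudre ceci, nous devons prendre 3 dérivées de notre équation de la position x(t) = -4·t^2 - t - 5. En prenant d/dt de x(t), nous trouvons v(t) = -8·t - 1. En dérivant la vitesse, nous obtenons l'accélération: a(t) = -8. La dérivée de l'accélération donne le jerk: j(t) = 0. En utilisant j(t) = 0 et en substituant t = 2, nous trouvons j = 0.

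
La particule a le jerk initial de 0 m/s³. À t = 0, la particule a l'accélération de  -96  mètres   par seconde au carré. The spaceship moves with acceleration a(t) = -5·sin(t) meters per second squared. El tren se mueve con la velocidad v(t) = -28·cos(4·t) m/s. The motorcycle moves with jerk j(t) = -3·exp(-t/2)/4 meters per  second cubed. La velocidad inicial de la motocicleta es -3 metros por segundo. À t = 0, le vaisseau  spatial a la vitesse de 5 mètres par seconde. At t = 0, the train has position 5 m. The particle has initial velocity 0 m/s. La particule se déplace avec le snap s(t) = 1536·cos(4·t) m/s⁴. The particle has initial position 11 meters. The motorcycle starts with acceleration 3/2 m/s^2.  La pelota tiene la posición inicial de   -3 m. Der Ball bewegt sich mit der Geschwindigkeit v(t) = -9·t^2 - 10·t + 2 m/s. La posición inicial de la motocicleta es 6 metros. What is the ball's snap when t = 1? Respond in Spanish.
Debemos derivar nuestra ecuación de la velocidad v(t) = -9·t^2 - 10·t + 2 3 veces. Tomando d/dt de v(t), encontramos a(t) = -18·t - 10. Tomando d/dt de a(t), encontramos j(t) = -18. Derivando la sacudida, obtenemos el snap: s(t) = 0. Usando s(t) = 0 y sustituyendo t = 1, encontramos s = 0.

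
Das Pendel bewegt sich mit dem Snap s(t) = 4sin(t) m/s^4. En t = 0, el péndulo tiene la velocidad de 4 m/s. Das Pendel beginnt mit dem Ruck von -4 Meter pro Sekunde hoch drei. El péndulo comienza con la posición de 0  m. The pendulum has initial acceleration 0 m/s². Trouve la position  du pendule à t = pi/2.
En partant du snap s(t) = 4·sin(t), nous prenons 4 intégrales. En intégrant le snap et en utilisant la condition initiale j(0) = -4, nous obtenons j(t) = -4·cos(t). La primitive du jerk est l'accélération. En utilisant a(0) = 0, nous obtenons a(t) = -4·sin(t). En intégrant l'accélération et en utilisant la condition initiale v(0) = 4, nous obtenons v(t) = 4·cos(t). L'intégrale de la vitesse est la position. En utilisant x(0) = 0, nous obtenons x(t) = 4·sin(t). En utilisant x(t) = 4·sin(t) et en substituant t = pi/2, nous trouvons x = 4.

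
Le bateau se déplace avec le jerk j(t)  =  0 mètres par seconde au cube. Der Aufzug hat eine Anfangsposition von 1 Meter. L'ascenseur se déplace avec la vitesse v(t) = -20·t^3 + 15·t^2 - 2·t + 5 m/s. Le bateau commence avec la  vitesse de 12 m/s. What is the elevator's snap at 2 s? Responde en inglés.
To solve this, we need to take 3 derivatives of our velocity equation v(t) = -20·t^3 + 15·t^2 - 2·t + 5. The derivative of velocity gives acceleration: a(t) = -60·t^2 + 30·t - 2. The derivative of acceleration gives jerk: j(t) = 30 - 120·t. Taking d/dt of j(t), we find s(t) = -120. We have snap s(t) = -120. Substituting t = 2: s(2) = -120.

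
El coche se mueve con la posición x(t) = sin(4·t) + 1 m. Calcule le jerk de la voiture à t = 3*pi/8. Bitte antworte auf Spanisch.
Para resolver esto, necesitamos tomar 3 derivadas de nuestra ecuación de la posición x(t) = sin(4·t) + 1. Tomando d/dt de x(t), encontramos v(t) = 4·cos(4·t). La derivada de la velocidad da la aceleración: a(t) = -16·sin(4·t). Tomando d/dt de a(t), encontramos j(t) = -64·cos(4·t). Tenemos la sacudida j(t) = -64·cos(4·t). Sustituyendo t = 3*pi/8: j(3*pi/8) = 0.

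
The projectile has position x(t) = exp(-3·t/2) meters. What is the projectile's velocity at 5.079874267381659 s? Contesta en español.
Partiendo de la posición x(t) = exp(-3·t/2), tomamos 1 derivada. Tomando d/dt de x(t), encontramos v(t) = -3·exp(-3·t/2)/2. De la ecuación de la velocidad v(t) = -3·exp(-3·t/2)/2, sustituimos t = 5.079874267381659 para obtener v = -0.000735951533251385.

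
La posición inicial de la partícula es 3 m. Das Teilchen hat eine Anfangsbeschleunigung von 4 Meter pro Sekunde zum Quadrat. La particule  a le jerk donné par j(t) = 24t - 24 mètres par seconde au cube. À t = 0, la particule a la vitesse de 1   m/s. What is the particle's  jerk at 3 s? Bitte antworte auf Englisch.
We have jerk j(t) = 24·t - 24. Substituting t = 3: j(3) = 48.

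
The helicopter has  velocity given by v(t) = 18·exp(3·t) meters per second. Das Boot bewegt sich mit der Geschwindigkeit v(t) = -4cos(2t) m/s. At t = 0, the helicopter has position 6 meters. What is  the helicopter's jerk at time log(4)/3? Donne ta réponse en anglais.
Starting from velocity v(t) = 18·exp(3·t), we take 2 derivatives. Taking d/dt of v(t), we find a(t) = 54·exp(3·t). Differentiating acceleration, we get jerk: j(t) = 162·exp(3·t). From the given jerk equation j(t) = 162·exp(3·t), we substitute t = log(4)/3 to get j = 648.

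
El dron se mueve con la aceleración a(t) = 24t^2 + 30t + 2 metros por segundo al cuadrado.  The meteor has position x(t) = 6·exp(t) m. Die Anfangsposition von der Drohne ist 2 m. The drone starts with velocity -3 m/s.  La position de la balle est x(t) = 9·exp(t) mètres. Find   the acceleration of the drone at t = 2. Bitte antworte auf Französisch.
Nous avons l'accélération a(t) = 24·t^2 + 30·t + 2. En substituant t = 2: a(2) = 158.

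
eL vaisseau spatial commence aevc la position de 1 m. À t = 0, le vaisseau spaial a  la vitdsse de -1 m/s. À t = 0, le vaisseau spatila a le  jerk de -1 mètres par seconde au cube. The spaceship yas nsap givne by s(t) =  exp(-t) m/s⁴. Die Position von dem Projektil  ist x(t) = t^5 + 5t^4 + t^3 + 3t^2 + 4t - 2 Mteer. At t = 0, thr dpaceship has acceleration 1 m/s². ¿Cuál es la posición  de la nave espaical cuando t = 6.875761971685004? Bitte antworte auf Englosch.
We must find the integral of our snap equation s(t) = exp(-t) 4 times. The antiderivative of snap is jerk. Using j(0) = -1, we get j(t) = -exp(-t). Integrating jerk and using the initial condition a(0) = 1, we get a(t) = exp(-t). Finding the antiderivative of a(t) and using v(0) = -1: v(t) = -exp(-t). The antiderivative of velocity, with x(0) = 1, gives position: x(t) = exp(-t). Using x(t) = exp(-t) and substituting t = 6.875761971685004, we find x = 0.00103251059499537.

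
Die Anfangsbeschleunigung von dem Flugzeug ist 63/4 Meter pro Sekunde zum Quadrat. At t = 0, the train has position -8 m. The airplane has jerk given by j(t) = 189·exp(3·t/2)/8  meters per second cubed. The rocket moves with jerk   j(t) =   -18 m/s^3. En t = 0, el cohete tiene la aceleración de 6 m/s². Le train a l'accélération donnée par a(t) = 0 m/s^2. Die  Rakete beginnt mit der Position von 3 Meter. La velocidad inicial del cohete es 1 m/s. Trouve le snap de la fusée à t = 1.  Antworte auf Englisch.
We must differentiate our jerk equation j(t) = -18 1 time. Taking d/dt of j(t), we find s(t) = 0. From the given snap equation s(t) = 0, we substitute t = 1 to get s = 0.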